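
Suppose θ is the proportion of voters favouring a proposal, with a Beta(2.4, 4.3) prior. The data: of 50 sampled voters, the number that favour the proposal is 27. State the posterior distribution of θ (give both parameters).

The binomial likelihood is conjugate to the Beta prior: with 27 successes and 23 failures, the posterior is Beta(2.4+27, 4.3+23) = Beta(29.4, 27.3).

Posterior: Beta(29.4, 27.3)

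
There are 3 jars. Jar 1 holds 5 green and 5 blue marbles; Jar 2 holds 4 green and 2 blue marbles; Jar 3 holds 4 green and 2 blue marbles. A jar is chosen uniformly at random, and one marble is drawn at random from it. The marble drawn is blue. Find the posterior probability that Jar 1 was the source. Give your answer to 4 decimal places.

P(blue|Jar 1) = 0.5; P(blue|Jar 2) = 0.3333; P(blue|Jar 3) = 0.3333.
Prior × likelihood for each source: 0.333333·0.5=0.1667, 0.333333·0.3333=0.1111, 0.333333·0.3333=0.1111. Summing gives P(blue) = 0.38889.
P(Jar 1 | blue) = 0.1667 / 0.38889 = 0.4286.

Posterior probability ≈ 0.4286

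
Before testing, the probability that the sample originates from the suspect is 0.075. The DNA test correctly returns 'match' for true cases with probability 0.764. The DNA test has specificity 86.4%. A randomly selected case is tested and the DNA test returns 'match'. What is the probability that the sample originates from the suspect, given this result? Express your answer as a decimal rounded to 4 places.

P(H | E) ≈ 0.3129

Write H for 'the sample originates from the suspect'. Prior odds H:¬H = 0.075/0.925 = 0.081081. For the 'match' outcome, the likelihood ratio is 0.764/0.136 = 5.6176.
Posterior odds = 0.081081 × 5.6176 = 0.45548, so P(H|E) = 0.45548/(1+0.45548) = 0.3129.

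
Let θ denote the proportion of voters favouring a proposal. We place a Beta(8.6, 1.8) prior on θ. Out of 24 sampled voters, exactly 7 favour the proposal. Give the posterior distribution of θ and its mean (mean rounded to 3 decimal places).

The binomial likelihood is conjugate to the Beta prior: with 7 successes and 17 failures, the posterior is Beta(8.6+7, 1.8+17) = Beta(15.6, 18.8).
Posterior mean = α/(α+β) = 15.6/34.4 = 0.453.

Posterior: Beta(15.6, 18.8); mean ≈ 0.453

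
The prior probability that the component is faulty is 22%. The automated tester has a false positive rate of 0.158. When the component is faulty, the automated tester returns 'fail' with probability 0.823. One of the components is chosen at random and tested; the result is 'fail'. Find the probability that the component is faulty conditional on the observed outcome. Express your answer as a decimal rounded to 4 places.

Write H for 'the component is faulty'. Prior odds H:¬H = 0.22/0.78 = 0.28205. For the 'fail' outcome, the likelihood ratio is 0.823/0.158 = 5.2089.
Posterior odds = 0.28205 × 5.2089 = 1.4692, so P(H|E) = 1.4692/(1+1.4692) = 0.5950.

P(H | E) ≈ 0.5950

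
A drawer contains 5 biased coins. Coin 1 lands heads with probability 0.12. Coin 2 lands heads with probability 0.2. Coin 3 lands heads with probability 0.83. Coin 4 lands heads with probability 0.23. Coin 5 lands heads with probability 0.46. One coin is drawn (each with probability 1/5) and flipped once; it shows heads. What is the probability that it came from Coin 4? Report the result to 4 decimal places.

Tabulate prior·likelihood by source: [1] prior 0.2, lik 0.12, product 0.02400; [2] prior 0.2, lik 0.2, product 0.04000; [3] prior 0.2, lik 0.83, product 0.1660; [4] prior 0.2, lik 0.23, product 0.04600; [5] prior 0.2, lik 0.46, product 0.09200.
Normalizing constant = 0.36800; the posterior for Coin 4 is its product over the sum, 0.04600/0.36800 = 0.1250.

Posterior probability ≈ 0.1250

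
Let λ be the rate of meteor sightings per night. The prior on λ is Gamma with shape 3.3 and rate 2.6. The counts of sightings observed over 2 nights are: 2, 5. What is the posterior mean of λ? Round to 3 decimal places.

Posterior mean ≈ 2.239

The Poisson likelihood adds the total count to the shape and the number of exposure periods to the rate. Here ∑xᵢ = 7 and n = 2, so shape 3.3→10.3 and rate 2.6→4.6.
Posterior mean = shape/rate = 10.3/4.6 = 2.239.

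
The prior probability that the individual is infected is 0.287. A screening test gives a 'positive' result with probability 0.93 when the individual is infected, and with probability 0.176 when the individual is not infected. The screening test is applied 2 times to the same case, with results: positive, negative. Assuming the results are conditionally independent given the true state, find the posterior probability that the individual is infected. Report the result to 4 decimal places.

Posterior P(H) ≈ 0.1530

With H the event that the individual is infected, the joint likelihood of the observed sequence is P(data|H) = 0.93·0.07 = 0.065100 and P(data|¬H) = 0.176·0.824 = 0.14502.
Bayes: P(H|data) = 0.287·0.065100 / (0.287·0.065100 + 0.713·0.14502) = 0.018684/0.12209 = 0.1530.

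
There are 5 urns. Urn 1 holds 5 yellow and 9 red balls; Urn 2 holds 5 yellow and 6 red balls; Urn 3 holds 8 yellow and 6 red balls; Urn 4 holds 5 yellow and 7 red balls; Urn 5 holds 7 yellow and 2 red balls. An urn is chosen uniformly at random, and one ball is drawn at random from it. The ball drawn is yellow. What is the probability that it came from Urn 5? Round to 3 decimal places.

Posterior probability ≈ 0.302

P(yellow|Urn 1) = 0.3571; P(yellow|Urn 2) = 0.4545; P(yellow|Urn 3) = 0.5714; P(yellow|Urn 4) = 0.4167; P(yellow|Urn 5) = 0.7778.
Prior × likelihood for each source: 0.2·0.3571=0.07143, 0.2·0.4545=0.09091, 0.2·0.5714=0.1143, 0.2·0.4167=0.08333, 0.2·0.7778=0.1556. Summing gives P(yellow) = 0.51551.
P(Urn 5 | yellow) = 0.1556 / 0.51551 = 0.302.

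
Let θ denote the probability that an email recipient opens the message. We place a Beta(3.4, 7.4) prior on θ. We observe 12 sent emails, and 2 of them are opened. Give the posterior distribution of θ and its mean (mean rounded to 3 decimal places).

The binomial likelihood is conjugate to the Beta prior: with 2 successes and 10 failures, the posterior is Beta(3.4+2, 7.4+10) = Beta(5.4, 17.4).
Posterior mean = α/(α+β) = 5.4/22.8 = 0.237.

Posterior: Beta(5.4, 17.4); mean ≈ 0.237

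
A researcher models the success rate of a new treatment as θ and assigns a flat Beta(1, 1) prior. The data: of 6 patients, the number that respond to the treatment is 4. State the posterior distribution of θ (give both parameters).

Posterior: Beta(5, 3)

The binomial likelihood is conjugate to the Beta prior: with 4 successes and 2 failures, the posterior is Beta(1+4, 1+2) = Beta(5, 3).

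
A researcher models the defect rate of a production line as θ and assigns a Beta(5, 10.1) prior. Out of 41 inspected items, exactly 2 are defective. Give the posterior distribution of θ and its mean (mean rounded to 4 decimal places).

Posterior: Beta(7, 49.1); mean ≈ 0.1248

The binomial likelihood is conjugate to the Beta prior: with 2 successes and 39 failures, the posterior is Beta(5+2, 10.1+39) = Beta(7, 49.1).
Posterior mean = α/(α+β) = 7/56.1 = 0.1248.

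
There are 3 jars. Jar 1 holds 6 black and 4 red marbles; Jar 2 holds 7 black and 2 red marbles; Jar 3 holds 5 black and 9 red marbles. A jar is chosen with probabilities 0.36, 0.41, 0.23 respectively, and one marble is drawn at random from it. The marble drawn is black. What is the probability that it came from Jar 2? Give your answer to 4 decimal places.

P(black|Jar 1) = 0.6; P(black|Jar 2) = 0.7778; P(black|Jar 3) = 0.3571.
Prior × likelihood for each source: 0.36·0.6=0.2160, 0.41·0.7778=0.3189, 0.23·0.3571=0.08214. Summing gives P(black) = 0.61703.
P(Jar 2 | black) = 0.3189 / 0.61703 = 0.5168.

Posterior probability ≈ 0.5168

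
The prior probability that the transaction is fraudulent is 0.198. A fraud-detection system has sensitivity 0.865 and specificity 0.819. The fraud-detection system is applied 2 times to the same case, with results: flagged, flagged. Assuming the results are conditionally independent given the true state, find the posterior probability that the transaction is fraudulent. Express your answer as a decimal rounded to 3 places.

Posterior P(H) ≈ 0.849

With H the event that the transaction is fraudulent, the joint likelihood of the observed sequence is P(data|H) = 0.865·0.865 = 0.74823 and P(data|¬H) = 0.181·0.181 = 0.032761.
Bayes: P(H|data) = 0.198·0.74823 / (0.198·0.74823 + 0.802·0.032761) = 0.14815/0.17442 = 0.8494.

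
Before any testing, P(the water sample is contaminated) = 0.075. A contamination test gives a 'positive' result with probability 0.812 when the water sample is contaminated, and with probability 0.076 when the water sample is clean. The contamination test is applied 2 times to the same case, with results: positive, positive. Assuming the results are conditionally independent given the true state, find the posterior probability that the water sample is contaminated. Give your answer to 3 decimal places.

Posterior P(H) ≈ 0.902

Let H be the event that the water sample is contaminated; start with P(H) = 0.075. P('positive'|H) = 0.812, P('positive'|¬H) = 0.076.
Update on result 1 ('positive'): P(H) ← 0.812·0.0750 / (0.812·0.0750 + 0.076·0.9250) = 0.060900/0.13120 = 0.4642.
Update on result 2 ('positive'): P(H) ← 0.812·0.4642 / (0.812·0.4642 + 0.076·0.5358) = 0.37691/0.41763 = 0.9025.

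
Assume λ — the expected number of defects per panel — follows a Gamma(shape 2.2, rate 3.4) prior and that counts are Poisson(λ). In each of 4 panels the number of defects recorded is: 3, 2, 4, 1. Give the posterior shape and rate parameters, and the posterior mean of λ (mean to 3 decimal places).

Total count ∑xᵢ = 10 over n = 4 panels.
Gamma is conjugate to the Poisson likelihood: posterior is Gamma(shape = 2.2+10 = 12.2, rate = 3.4+4 = 7.4).
E[λ | data] = 12.2/7.4 = 1.649.

Posterior: Gamma(shape=12.2, rate=7.4); mean ≈ 1.649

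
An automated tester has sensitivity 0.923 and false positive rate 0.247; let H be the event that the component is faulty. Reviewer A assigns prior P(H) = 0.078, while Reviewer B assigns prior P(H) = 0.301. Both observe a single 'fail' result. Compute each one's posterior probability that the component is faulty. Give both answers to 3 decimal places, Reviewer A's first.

The likelihood ratio for a 'fail' result is 0.923/0.247 = 3.7368.
Reviewer A: prior odds 0.078/0.922 = 0.084599; posterior odds 0.31613; posterior probability 0.240.
Reviewer B: prior odds 0.301/0.699 = 0.43062; posterior odds 1.6091; posterior probability 0.617.

Reviewer A: 0.240; Reviewer B: 0.617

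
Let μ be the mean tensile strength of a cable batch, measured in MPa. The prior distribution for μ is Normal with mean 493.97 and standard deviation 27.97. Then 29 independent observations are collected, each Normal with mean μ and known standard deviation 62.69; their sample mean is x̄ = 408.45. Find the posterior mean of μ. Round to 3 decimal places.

Posterior mean ≈ 421.077

With known σ, the Normal prior is conjugate. Weight on the data is w = (n/σ²)/(n/σ² + 1/τ₀²) = 0.00737907/(0.00737907+0.00127825) = 0.85235.
Posterior mean = w·x̄ + (1−w)·μ₀ = 0.85235·408.45 + 0.14765·493.97 = 421.077.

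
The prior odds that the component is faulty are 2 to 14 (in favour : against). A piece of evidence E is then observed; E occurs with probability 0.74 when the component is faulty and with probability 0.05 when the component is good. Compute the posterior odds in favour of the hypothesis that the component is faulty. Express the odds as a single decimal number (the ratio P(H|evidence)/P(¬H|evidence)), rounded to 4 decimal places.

Prior odds = 2/14 = 0.14286.
Likelihood ratio for E = 0.74/0.05 = 14.800.
Posterior odds = prior odds × LR = 2.1143.

Posterior odds ≈ 2.1143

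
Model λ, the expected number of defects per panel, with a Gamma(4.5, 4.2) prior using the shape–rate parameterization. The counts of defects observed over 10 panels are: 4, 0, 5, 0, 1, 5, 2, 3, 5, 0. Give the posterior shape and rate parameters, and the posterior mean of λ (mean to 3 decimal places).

Posterior: Gamma(shape=29.5, rate=14.2); mean ≈ 2.077

The Poisson likelihood adds the total count to the shape and the number of exposure periods to the rate. Here ∑xᵢ = 25 and n = 10, so shape 4.5→29.5 and rate 4.2→14.2.
Posterior mean = shape/rate = 29.5/14.2 = 2.077.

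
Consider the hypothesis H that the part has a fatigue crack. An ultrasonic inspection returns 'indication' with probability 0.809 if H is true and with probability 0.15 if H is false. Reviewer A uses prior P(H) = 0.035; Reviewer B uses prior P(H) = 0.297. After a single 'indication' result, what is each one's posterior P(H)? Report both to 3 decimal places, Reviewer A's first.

P('+'|H) = 0.809, P('+'|¬H) = 0.15.
Reviewer A: numerator 0.809·0.035 = 0.028315; evidence = 0.028315+0.15·0.965 = 0.17306; posterior = 0.164.
Reviewer B: numerator 0.809·0.297 = 0.24027; evidence = 0.24027+0.15·0.703 = 0.34572; posterior = 0.695.

Reviewer A: 0.164; Reviewer B: 0.695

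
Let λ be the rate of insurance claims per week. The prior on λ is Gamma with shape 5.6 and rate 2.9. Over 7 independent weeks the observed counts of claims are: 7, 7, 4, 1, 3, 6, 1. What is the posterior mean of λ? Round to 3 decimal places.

Total count ∑xᵢ = 29 over n = 7 weeks.
Gamma is conjugate to the Poisson likelihood: posterior is Gamma(shape = 5.6+29 = 34.6, rate = 2.9+7 = 9.9).
Posterior mean = shape/rate = 34.6/9.9 = 3.495.

Posterior mean ≈ 3.495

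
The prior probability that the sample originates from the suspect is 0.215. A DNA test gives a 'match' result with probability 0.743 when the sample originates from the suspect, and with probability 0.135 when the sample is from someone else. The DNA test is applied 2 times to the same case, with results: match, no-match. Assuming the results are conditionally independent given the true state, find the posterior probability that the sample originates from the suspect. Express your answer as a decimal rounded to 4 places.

Posterior P(H) ≈ 0.3093

With H the event that the sample originates from the suspect, the joint likelihood of the observed sequence is P(data|H) = 0.743·0.257 = 0.19095 and P(data|¬H) = 0.135·0.865 = 0.11678.
Bayes: P(H|data) = 0.215·0.19095 / (0.215·0.19095 + 0.785·0.11678) = 0.041054/0.13272 = 0.3093.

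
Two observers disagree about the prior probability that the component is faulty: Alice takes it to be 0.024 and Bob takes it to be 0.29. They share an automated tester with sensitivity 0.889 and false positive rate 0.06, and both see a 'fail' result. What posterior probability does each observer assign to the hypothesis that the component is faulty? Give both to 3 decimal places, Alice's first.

Alice: 0.267; Bob: 0.858

P('+'|H) = 0.889, P('+'|¬H) = 0.06.
Alice: numerator 0.889·0.024 = 0.021336; evidence = 0.021336+0.06·0.976 = 0.079896; posterior = 0.267.
Bob: numerator 0.889·0.29 = 0.25781; evidence = 0.25781+0.06·0.71 = 0.30041; posterior = 0.858.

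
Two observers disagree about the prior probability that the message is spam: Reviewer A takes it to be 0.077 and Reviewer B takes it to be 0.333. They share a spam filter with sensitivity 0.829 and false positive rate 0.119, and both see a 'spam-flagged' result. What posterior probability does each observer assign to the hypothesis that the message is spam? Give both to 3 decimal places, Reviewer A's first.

P('+'|H) = 0.829, P('+'|¬H) = 0.119.
Reviewer A: numerator 0.829·0.077 = 0.063833; evidence = 0.063833+0.119·0.923 = 0.17367; posterior = 0.368.
Reviewer B: numerator 0.829·0.333 = 0.27606; evidence = 0.27606+0.119·0.667 = 0.35543; posterior = 0.777.

Reviewer A: 0.368; Reviewer B: 0.777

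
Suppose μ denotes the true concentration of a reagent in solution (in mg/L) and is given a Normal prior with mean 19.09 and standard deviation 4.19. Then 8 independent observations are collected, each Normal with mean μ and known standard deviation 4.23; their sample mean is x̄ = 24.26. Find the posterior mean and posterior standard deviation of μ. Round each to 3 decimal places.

With known σ, the Normal prior is conjugate. Weight on the data is w = (n/σ²)/(n/σ² + 1/τ₀²) = 0.447105/(0.447105+0.0569603) = 0.88700.
Posterior mean = w·x̄ + (1−w)·μ₀ = 0.88700·24.26 + 0.11300·19.09 = 23.676. Posterior variance = 1/(0.447105+0.0569603) = 1.98387, so SD = 1.408.

Posterior mean ≈ 23.676; posterior SD ≈ 1.408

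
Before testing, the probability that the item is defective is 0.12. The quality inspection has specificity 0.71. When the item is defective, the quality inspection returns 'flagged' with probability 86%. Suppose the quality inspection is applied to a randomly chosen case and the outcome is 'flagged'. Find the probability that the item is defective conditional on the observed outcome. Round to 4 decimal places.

Write H for 'the item is defective'. Prior odds H:¬H = 0.12/0.88 = 0.13636. For the 'flagged' outcome, the likelihood ratio is 0.86/0.29 = 2.9655.
Posterior odds = 0.13636 × 2.9655 = 0.40439, so P(H|E) = 0.40439/(1+0.40439) = 0.2879.

P(H | E) ≈ 0.2879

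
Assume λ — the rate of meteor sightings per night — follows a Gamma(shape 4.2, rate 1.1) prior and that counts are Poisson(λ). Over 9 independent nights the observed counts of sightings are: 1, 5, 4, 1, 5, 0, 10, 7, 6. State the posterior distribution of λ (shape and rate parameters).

Posterior: Gamma(shape=43.2, rate=10.1)

The Poisson likelihood adds the total count to the shape and the number of exposure periods to the rate. Here ∑xᵢ = 39 and n = 9, so shape 4.2→43.2 and rate 1.1→10.1.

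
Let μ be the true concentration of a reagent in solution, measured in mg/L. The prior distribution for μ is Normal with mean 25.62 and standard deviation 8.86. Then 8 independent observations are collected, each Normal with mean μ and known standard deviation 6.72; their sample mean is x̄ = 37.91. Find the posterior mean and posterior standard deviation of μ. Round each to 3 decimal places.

Posterior mean ≈ 37.086; posterior SD ≈ 2.295

Prior precision 1/τ₀² = 1/8.86² = 0.0127389; data precision n/σ² = 8/6.72² = 0.177154.
Posterior precision = 0.0127389 + 0.177154 = 0.189893, giving posterior SD = 1/√0.189893 = 2.295.
Posterior mean = (0.0127389·25.62 + 0.177154·37.91) / 0.189893 = 37.086.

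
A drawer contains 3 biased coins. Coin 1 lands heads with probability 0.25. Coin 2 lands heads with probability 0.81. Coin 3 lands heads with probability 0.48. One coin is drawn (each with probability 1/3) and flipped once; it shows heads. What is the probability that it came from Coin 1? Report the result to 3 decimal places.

Posterior probability ≈ 0.162

P(heads|C1) = 0.25; P(heads|C2) = 0.81; P(heads|C3) = 0.48.
Prior × likelihood for each source: 0.333333·0.25=0.08333, 0.333333·0.81=0.2700, 0.333333·0.48=0.1600. Summing gives P(heads) = 0.51333.
P(Coin 1 | heads) = 0.08333 / 0.51333 = 0.162.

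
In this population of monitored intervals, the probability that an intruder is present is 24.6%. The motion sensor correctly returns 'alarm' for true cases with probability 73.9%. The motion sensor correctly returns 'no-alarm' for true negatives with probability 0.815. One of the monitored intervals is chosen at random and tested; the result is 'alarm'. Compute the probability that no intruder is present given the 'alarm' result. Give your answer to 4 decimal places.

Let H be the event that an intruder is present. P(H) = 0.246, so P(¬H) = 0.754. With E the 'alarm' result, P(E|H) = 0.739 and P(E|¬H) = 0.185.
P(E) = 0.739·0.246 + 0.185·0.754 = 0.18179 + 0.13949 = 0.32128.
By Bayes' theorem, P(H|E) = 0.18179 / 0.32128 = 0.5658. Hence P(¬H|E) = 1 − 0.5658 = 0.4342.

P(¬H | E) ≈ 0.4342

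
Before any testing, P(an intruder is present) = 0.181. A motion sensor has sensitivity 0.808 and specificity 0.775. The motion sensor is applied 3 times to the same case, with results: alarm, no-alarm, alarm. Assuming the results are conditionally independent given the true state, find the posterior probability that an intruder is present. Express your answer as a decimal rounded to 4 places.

Posterior P(H) ≈ 0.4139

Let H be the event that an intruder is present; start with P(H) = 0.181. P('alarm'|H) = 0.808, P('alarm'|¬H) = 0.225.
Update on result 1 ('alarm'): P(H) ← 0.808·0.1810 / (0.808·0.1810 + 0.225·0.8190) = 0.14625/0.33052 = 0.4425.
Update on result 2 ('no-alarm'): P(H) ← 0.192·0.4425 / (0.192·0.4425 + 0.775·0.5575) = 0.084955/0.51704 = 0.1643.
Update on result 3 ('alarm'): P(H) ← 0.808·0.1643 / (0.808·0.1643 + 0.225·0.8357) = 0.13276/0.32079 = 0.4139.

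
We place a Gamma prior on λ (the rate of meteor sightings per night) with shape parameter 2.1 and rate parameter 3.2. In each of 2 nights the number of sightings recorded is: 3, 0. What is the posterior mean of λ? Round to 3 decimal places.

Total count ∑xᵢ = 3 over n = 2 nights.
Gamma is conjugate to the Poisson likelihood: posterior is Gamma(shape = 2.1+3 = 5.1, rate = 3.2+2 = 5.2).
Posterior mean = shape/rate = 5.1/5.2 = 0.981.

Posterior mean ≈ 0.981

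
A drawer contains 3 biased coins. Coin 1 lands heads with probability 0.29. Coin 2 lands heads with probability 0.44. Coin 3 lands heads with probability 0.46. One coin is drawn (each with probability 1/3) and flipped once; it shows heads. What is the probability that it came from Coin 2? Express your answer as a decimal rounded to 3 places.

Posterior probability ≈ 0.370

Tabulate prior·likelihood by source: [1] prior 0.333333, lik 0.29, product 0.09667; [2] prior 0.333333, lik 0.44, product 0.1467; [3] prior 0.333333, lik 0.46, product 0.1533.
Normalizing constant = 0.39667; the posterior for Coin 2 is its product over the sum, 0.1467/0.39667 = 0.370.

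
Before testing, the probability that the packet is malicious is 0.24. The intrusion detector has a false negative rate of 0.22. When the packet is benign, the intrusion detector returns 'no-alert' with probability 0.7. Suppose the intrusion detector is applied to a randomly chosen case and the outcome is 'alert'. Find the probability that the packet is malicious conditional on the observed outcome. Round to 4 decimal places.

P(H | E) ≈ 0.4509

Write H for 'the packet is malicious'. Prior odds H:¬H = 0.24/0.76 = 0.31579. For the 'alert' outcome, the likelihood ratio is 0.78/0.3 = 2.6000.
Posterior odds = 0.31579 × 2.6000 = 0.82105, so P(H|E) = 0.82105/(1+0.82105) = 0.4509.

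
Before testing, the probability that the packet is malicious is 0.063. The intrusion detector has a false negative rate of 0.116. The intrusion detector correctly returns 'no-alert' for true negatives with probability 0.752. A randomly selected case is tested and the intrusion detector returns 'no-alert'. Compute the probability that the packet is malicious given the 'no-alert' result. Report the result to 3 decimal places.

Let H be the event that the packet is malicious. P(H) = 0.063, so P(¬H) = 0.937. With E the 'no-alert' result, P(E|H) = 0.116 and P(E|¬H) = 0.752.
P(E) = 0.116·0.063 + 0.752·0.937 = 0.0073080 + 0.70462 = 0.71193.
By Bayes' theorem, P(H|E) = 0.0073080 / 0.71193 = 0.010.

P(H | E) ≈ 0.010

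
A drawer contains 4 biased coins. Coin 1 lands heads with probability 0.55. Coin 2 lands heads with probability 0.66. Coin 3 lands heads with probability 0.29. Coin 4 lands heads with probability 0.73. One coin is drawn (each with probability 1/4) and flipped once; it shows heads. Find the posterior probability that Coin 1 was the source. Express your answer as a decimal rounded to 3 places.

Posterior probability ≈ 0.247

P(heads|C1) = 0.55; P(heads|C2) = 0.66; P(heads|C3) = 0.29; P(heads|C4) = 0.73.
Prior × likelihood for each source: 0.25·0.55=0.1375, 0.25·0.66=0.1650, 0.25·0.29=0.07250, 0.25·0.73=0.1825. Summing gives P(heads) = 0.55750.
P(Coin 1 | heads) = 0.1375 / 0.55750 = 0.247.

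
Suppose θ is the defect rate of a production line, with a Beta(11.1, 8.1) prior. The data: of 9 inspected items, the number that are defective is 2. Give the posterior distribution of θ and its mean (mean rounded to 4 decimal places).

Posterior: Beta(13.1, 15.1); mean ≈ 0.4645

The binomial likelihood is conjugate to the Beta prior: with 2 successes and 7 failures, the posterior is Beta(11.1+2, 8.1+7) = Beta(13.1, 15.1).
Posterior mean = α/(α+β) = 13.1/28.2 = 0.4645.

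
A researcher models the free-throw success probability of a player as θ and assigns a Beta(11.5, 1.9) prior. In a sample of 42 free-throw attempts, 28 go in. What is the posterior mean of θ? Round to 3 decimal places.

Posterior mean ≈ 0.713

The binomial likelihood is conjugate to the Beta prior: with 28 successes and 14 failures, the posterior is Beta(11.5+28, 1.9+14) = Beta(39.5, 15.9).
Posterior mean = α/(α+β) = 39.5/55.4 = 0.713.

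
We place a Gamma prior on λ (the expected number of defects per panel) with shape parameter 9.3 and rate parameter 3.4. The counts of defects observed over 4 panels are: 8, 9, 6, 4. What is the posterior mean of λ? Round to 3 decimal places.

Total count ∑xᵢ = 27 over n = 4 panels.
Gamma is conjugate to the Poisson likelihood: posterior is Gamma(shape = 9.3+27 = 36.3, rate = 3.4+4 = 7.4).
E[λ | data] = 36.3/7.4 = 4.905.

Posterior mean ≈ 4.905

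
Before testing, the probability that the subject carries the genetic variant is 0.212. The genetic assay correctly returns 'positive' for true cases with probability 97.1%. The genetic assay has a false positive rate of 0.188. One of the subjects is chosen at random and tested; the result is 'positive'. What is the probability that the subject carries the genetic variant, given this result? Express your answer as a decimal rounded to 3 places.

P(H | E) ≈ 0.582

Write H for 'the subject carries the genetic variant'. Prior odds H:¬H = 0.212/0.788 = 0.26904. For the 'positive' outcome, the likelihood ratio is 0.971/0.188 = 5.1649.
Posterior odds = 0.26904 × 5.1649 = 1.3895, so P(H|E) = 1.3895/(1+1.3895) = 0.582.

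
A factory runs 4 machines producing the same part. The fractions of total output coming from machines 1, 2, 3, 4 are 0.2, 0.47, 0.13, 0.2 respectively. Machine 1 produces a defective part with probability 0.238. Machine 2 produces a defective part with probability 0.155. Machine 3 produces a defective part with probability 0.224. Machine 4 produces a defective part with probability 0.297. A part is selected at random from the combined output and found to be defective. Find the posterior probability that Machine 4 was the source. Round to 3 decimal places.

Posterior probability ≈ 0.284

P(defective|M1) = 0.238; P(defective|M2) = 0.155; P(defective|M3) = 0.224; P(defective|M4) = 0.297.
Prior × likelihood for each source: 0.2·0.238=0.04760, 0.47·0.155=0.07285, 0.13·0.224=0.02912, 0.2·0.297=0.05940. Summing gives P(defective) = 0.20897.
P(Machine 4 | defective) = 0.05940 / 0.20897 = 0.284.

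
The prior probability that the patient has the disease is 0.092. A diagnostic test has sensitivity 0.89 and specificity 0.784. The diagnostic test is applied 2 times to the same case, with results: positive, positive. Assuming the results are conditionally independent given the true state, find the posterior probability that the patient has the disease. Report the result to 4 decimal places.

Posterior P(H) ≈ 0.6324

Let H be the event that the patient has the disease; start with P(H) = 0.092. P('positive'|H) = 0.89, P('positive'|¬H) = 0.216.
Update on result 1 ('positive'): P(H) ← 0.89·0.0920 / (0.89·0.0920 + 0.216·0.9080) = 0.081880/0.27801 = 0.2945.
Update on result 2 ('positive'): P(H) ← 0.89·0.2945 / (0.89·0.2945 + 0.216·0.7055) = 0.26213/0.41451 = 0.6324.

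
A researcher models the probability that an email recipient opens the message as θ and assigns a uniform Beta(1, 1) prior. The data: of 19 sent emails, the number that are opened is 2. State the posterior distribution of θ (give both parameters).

Observing 2 successes and 17 failures updates Beta(1, 1) by adding the success and failure counts to the two shape parameters: α = 1+2 = 3, β = 1+17 = 18.

Posterior: Beta(3, 18)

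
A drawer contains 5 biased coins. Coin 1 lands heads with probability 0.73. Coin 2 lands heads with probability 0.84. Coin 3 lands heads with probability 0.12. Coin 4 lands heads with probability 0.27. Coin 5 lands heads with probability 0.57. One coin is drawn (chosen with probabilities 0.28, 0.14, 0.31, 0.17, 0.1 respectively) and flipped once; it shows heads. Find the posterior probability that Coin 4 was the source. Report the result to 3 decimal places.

Tabulate prior·likelihood by source: [1] prior 0.28, lik 0.73, product 0.2044; [2] prior 0.14, lik 0.84, product 0.1176; [3] prior 0.31, lik 0.12, product 0.03720; [4] prior 0.17, lik 0.27, product 0.04590; [5] prior 0.1, lik 0.57, product 0.05700.
Normalizing constant = 0.46210; the posterior for Coin 4 is its product over the sum, 0.04590/0.46210 = 0.099.

Posterior probability ≈ 0.099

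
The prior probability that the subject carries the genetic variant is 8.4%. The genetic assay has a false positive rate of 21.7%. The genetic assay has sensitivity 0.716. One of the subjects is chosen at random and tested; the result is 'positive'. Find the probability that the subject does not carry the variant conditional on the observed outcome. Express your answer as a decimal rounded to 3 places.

Write H for 'the subject carries the genetic variant'. Prior odds H:¬H = 0.084/0.916 = 0.091703. For the 'positive' outcome, the likelihood ratio is 0.716/0.217 = 3.2995.
Posterior odds = 0.091703 × 3.2995 = 0.30258, so P(H|E) = 0.30258/(1+0.30258) = 0.232. Then P(¬H|E) = 1 − 0.232 = 0.768.

P(¬H | E) ≈ 0.768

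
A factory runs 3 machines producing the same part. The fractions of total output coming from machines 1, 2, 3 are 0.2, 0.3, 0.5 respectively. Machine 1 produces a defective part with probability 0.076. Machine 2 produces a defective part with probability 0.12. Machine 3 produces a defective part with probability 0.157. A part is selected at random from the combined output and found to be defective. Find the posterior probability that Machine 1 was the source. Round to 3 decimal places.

P(defective|M1) = 0.076; P(defective|M2) = 0.12; P(defective|M3) = 0.157.
Prior × likelihood for each source: 0.2·0.076=0.01520, 0.3·0.12=0.03600, 0.5·0.157=0.07850. Summing gives P(defective) = 0.12970.
P(Machine 1 | defective) = 0.01520 / 0.12970 = 0.117.

Posterior probability ≈ 0.117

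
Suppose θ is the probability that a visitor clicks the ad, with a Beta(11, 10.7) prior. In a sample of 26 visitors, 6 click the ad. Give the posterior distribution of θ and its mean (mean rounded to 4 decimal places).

Posterior: Beta(17, 30.7); mean ≈ 0.3564

The binomial likelihood is conjugate to the Beta prior: with 6 successes and 20 failures, the posterior is Beta(11+6, 10.7+20) = Beta(17, 30.7).
E[θ | data] = 17/(17+30.7) = 0.3564.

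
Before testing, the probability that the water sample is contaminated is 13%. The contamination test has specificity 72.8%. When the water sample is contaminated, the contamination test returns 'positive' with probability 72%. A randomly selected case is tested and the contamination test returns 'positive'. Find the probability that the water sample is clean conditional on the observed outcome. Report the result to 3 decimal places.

P(¬H | E) ≈ 0.717

Let H be the event that the water sample is contaminated. P(H) = 0.13, so P(¬H) = 0.87. With E the 'positive' result, P(E|H) = 0.72 and P(E|¬H) = 0.272.
P(E) = 0.72·0.13 + 0.272·0.87 = 0.093600 + 0.23664 = 0.33024.
By Bayes' theorem, P(H|E) = 0.093600 / 0.33024 = 0.283. Hence P(¬H|E) = 1 − 0.283 = 0.717.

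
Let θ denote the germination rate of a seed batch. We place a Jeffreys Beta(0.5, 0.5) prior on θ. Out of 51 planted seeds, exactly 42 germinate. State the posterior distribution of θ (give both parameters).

Posterior: Beta(42.5, 9.5)

The binomial likelihood is conjugate to the Beta prior: with 42 successes and 9 failures, the posterior is Beta(0.5+42, 0.5+9) = Beta(42.5, 9.5).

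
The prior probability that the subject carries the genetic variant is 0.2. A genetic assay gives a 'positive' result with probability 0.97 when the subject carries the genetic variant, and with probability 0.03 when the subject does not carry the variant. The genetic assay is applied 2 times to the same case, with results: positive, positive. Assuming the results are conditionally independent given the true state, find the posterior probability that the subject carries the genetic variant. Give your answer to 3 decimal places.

With H the event that the subject carries the genetic variant, the joint likelihood of the observed sequence is P(data|H) = 0.97·0.97 = 0.94090 and P(data|¬H) = 0.03·0.03 = 0.00090000.
Bayes: P(H|data) = 0.2·0.94090 / (0.2·0.94090 + 0.8·0.00090000) = 0.18818/0.18890 = 0.9962.

Posterior P(H) ≈ 0.996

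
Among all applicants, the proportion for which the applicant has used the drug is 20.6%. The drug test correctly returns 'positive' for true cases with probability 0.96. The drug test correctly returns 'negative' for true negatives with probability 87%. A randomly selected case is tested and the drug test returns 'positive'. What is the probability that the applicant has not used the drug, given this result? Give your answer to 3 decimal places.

Let H be the event that the applicant has used the drug. P(H) = 0.206, so P(¬H) = 0.794. With E the 'positive' result, P(E|H) = 0.96 and P(E|¬H) = 0.13.
P(E) = 0.96·0.206 + 0.13·0.794 = 0.19776 + 0.10322 = 0.30098.
By Bayes' theorem, P(H|E) = 0.19776 / 0.30098 = 0.657. Hence P(¬H|E) = 1 − 0.657 = 0.343.

P(¬H | E) ≈ 0.343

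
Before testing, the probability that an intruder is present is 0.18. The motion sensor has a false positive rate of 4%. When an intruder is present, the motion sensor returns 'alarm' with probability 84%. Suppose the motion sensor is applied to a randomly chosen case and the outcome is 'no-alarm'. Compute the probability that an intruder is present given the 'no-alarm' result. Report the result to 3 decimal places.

P(H | E) ≈ 0.035

Let H be the event that an intruder is present. P(H) = 0.18, so P(¬H) = 0.82. With E the 'no-alarm' result, P(E|H) = 0.16 and P(E|¬H) = 0.96.
P(E) = 0.16·0.18 + 0.96·0.82 = 0.028800 + 0.78720 = 0.81600.
By Bayes' theorem, P(H|E) = 0.028800 / 0.81600 = 0.035.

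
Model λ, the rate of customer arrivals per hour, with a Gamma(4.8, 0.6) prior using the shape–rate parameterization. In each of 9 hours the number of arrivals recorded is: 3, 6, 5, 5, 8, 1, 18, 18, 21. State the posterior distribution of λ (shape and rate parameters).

The Poisson likelihood adds the total count to the shape and the number of exposure periods to the rate. Here ∑xᵢ = 85 and n = 9, so shape 4.8→89.8 and rate 0.6→9.6.

Posterior: Gamma(shape=89.8, rate=9.6)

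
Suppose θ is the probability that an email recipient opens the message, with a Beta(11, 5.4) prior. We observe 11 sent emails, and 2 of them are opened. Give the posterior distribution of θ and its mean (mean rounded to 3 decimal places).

The binomial likelihood is conjugate to the Beta prior: with 2 successes and 9 failures, the posterior is Beta(11+2, 5.4+9) = Beta(13, 14.4).
Posterior mean = α/(α+β) = 13/27.4 = 0.474.

Posterior: Beta(13, 14.4); mean ≈ 0.474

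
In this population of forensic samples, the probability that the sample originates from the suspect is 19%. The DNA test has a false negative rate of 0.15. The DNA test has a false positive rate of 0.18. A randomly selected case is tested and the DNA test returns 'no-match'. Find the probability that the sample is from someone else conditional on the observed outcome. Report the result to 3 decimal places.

Let H be the event that the sample originates from the suspect. P(H) = 0.19, so P(¬H) = 0.81. With E the 'no-match' result, P(E|H) = 0.15 and P(E|¬H) = 0.82.
P(E) = 0.15·0.19 + 0.82·0.81 = 0.028500 + 0.66420 = 0.69270.
By Bayes' theorem, P(H|E) = 0.028500 / 0.69270 = 0.041. Hence P(¬H|E) = 1 − 0.041 = 0.959.

P(¬H | E) ≈ 0.959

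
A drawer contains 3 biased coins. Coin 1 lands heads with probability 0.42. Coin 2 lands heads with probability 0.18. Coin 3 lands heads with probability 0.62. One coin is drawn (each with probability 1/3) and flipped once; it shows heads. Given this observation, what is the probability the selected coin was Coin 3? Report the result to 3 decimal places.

Tabulate prior·likelihood by source: [1] prior 0.333333, lik 0.42, product 0.1400; [2] prior 0.333333, lik 0.18, product 0.06000; [3] prior 0.333333, lik 0.62, product 0.2067.
Normalizing constant = 0.40667; the posterior for Coin 3 is its product over the sum, 0.2067/0.40667 = 0.508.

Posterior probability ≈ 0.508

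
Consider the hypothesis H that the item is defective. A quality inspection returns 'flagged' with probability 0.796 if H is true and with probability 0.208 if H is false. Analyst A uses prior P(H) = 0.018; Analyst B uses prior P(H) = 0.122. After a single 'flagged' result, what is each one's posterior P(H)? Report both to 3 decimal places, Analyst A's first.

The likelihood ratio for a 'flagged' result is 0.796/0.208 = 3.8269.
Analyst A: prior odds 0.018/0.982 = 0.018330; posterior odds 0.070147; posterior probability 0.066.
Analyst B: prior odds 0.122/0.878 = 0.13895; posterior odds 0.53176; posterior probability 0.347.

Analyst A: 0.066; Analyst B: 0.347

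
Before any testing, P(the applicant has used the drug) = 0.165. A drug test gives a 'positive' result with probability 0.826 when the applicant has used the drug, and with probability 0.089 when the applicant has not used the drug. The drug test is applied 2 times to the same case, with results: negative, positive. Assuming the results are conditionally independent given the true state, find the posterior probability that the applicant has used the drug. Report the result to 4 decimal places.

Posterior P(H) ≈ 0.2594

With H the event that the applicant has used the drug, the joint likelihood of the observed sequence is P(data|H) = 0.174·0.826 = 0.14372 and P(data|¬H) = 0.911·0.089 = 0.081079.
Bayes: P(H|data) = 0.165·0.14372 / (0.165·0.14372 + 0.835·0.081079) = 0.023714/0.091415 = 0.2594.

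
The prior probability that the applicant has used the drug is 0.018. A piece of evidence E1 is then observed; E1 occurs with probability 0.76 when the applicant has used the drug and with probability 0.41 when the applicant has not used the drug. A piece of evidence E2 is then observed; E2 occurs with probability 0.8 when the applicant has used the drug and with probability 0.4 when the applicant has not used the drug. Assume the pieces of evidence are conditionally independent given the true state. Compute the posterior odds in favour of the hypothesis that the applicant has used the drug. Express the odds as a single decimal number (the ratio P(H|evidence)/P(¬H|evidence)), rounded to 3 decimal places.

Prior odds = 0.018/(1−0.018) = 0.018330.
Likelihood ratio for E1 = 0.76/0.41 = 1.8537.
Likelihood ratio for E2 = 0.8/0.4 = 2.0000.
Posterior odds = prior odds × LR₁ × LR₂ = 0.067955.

Posterior odds ≈ 0.068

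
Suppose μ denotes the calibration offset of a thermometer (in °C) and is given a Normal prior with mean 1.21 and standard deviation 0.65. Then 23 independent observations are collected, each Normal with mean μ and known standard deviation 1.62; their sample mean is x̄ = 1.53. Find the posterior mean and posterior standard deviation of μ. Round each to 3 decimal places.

Prior precision 1/τ₀² = 1/0.65² = 2.36686; data precision n/σ² = 23/1.62² = 8.76391.
Posterior precision = 2.36686 + 8.76391 = 11.1308, giving posterior SD = 1/√11.1308 = 0.300.
Posterior mean = (2.36686·1.21 + 8.76391·1.53) / 11.1308 = 1.462.

Posterior mean ≈ 1.462; posterior SD ≈ 0.300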